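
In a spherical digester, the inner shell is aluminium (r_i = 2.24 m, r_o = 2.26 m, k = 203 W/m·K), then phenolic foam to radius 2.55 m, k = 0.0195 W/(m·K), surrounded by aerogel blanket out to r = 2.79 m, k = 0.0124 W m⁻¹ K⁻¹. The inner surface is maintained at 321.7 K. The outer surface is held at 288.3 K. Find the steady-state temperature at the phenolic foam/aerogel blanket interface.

Series thermal resistances, inner to outer:
  R_aluminium = (1/2.24 − 1/2.26)/(4πk) = 0.003951/(4π·203) = 1.549×10^-6 K/W
  R_phenolic foam = (1/2.26 − 1/2.55)/(4πk) = 0.05032/(4π·0.0195) = 0.2054 K/W
  R_aerogel blanket = (1/2.55 − 1/2.79)/(4πk) = 0.03373/(4π·0.0124) = 0.2165 K/W
ΣR = 1.549×10^-6 + 0.2054 + 0.2165 = 0.4219 K/W
Q = ΔT/ΣR = (321.7 K − 288.3 K)/0.4219 = 79.17 W
From the inner boundary to the phenolic foam/aerogel blanket interface, ΣR_partial = 0.2054 K/W.
T_interface = T_in − Q·ΣR_partial = 321.7 K − (79.17)(0.2054) = 305.4 K

T = 305.4 K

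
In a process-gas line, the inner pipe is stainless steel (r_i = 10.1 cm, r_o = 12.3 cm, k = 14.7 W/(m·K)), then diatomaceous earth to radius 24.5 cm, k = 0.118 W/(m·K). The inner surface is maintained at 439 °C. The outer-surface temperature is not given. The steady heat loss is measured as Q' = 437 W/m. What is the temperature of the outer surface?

Sum the resistances:
  R'_stainless steel = ln(0.123/0.101)/(2πk) = 0.1971/(2π·14.7) = 0.002134 m·K/W
  R'_diatomaceous earth = ln(0.245/0.123)/(2πk) = 0.6891/(2π·0.118) = 0.9294 m·K/W
ΣR = 0.9315 m·K/W
ΔT = Q'·ΣR = 437 × 0.9315 = 407.1 K
Heat flows outward, so T_out = T_in − ΔT = 439 − 407.1 = 31.9 °C

T_out = 31.9 °C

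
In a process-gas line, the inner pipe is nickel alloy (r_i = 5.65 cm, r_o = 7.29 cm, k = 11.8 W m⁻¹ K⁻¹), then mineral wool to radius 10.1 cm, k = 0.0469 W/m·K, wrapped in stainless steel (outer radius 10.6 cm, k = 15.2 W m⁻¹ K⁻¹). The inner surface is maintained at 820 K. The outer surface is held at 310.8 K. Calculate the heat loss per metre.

Q' = 459 W/m

Series thermal resistances, inner to outer:
  R'_nickel alloy = ln(0.0729/0.0565)/(2πk) = 0.2548/(2π·11.8) = 0.003437 m·K/W
  R'_mineral wool = ln(0.101/0.0729)/(2πk) = 0.3260/(2π·0.0469) = 1.106 m·K/W
  R'_stainless steel = ln(0.106/0.101)/(2πk) = 0.04832/(2π·15.2) = 5.059×10^-4 m·K/W
ΣR = 0.003437 + 1.106 + 5.059×10^-4 = 1.110 m·K/W
Q' = ΔT/ΣR = (820 K − 310.8 K)/1.110 = 459 W/m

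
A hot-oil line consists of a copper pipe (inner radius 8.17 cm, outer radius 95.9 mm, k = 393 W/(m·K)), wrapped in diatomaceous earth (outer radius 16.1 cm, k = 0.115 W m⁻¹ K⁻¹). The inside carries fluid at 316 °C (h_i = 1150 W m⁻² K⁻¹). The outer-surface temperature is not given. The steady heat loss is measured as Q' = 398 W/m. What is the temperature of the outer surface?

T_out = 29.9 °C

Series resistances:
  R'_conv,in = 1/(2πr h) = 1/(2π·0.0817·1150) = 0.001694 m·K/W
  R'_copper = ln(0.0959/0.0817)/(2πk) = 0.1603/(2π·393) = 6.490×10^-5 m·K/W
  R'_diatomaceous earth = ln(0.161/0.0959)/(2πk) = 0.5181/(2π·0.115) = 0.7170 m·K/W
ΣR = 0.7188 m·K/W
ΔT = Q'·ΣR = 398 × 0.7188 = 286.1 K
Heat flows outward, so T_out = T_in − ΔT = 316 − 286.1 = 29.9 °C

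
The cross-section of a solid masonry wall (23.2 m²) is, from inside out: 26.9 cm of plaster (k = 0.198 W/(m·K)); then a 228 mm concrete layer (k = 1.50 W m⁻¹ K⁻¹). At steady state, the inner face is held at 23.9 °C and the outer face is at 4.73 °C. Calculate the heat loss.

Series thermal resistances, inner to outer:
  R_plaster = L/(kA) = 0.269/(0.198·23.2) = 0.05856 K/W
  R_concrete = L/(kA) = 0.228/(1.50·23.2) = 0.006552 K/W
ΣR = 0.05856 + 0.006552 = 0.06511 K/W
Q = ΔT/ΣR = (23.9 °C − 4.73 °C)/0.06511 = 294 W

Q = 294 W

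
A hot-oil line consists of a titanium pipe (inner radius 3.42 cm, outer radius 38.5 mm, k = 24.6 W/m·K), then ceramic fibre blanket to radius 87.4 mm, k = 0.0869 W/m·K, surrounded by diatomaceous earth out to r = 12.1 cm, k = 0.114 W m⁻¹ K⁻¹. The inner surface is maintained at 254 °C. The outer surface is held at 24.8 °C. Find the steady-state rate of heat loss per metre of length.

Q' = 117 W/m

Resistance network (inner→outer):
  R'_titanium = ln(0.0385/0.0342)/(2πk) = 0.1184/(2π·24.6) = 7.662×10^-4 m·K/W
  R'_ceramic fibre blanket = ln(0.0874/0.0385)/(2πk) = 0.8198/(2π·0.0869) = 1.502 m·K/W
  R'_diatomaceous earth = ln(0.121/0.0874)/(2πk) = 0.3253/(2π·0.114) = 0.4541 m·K/W
ΣR = 7.662×10^-4 + 1.502 + 0.4541 = 1.957 m·K/W
Q' = ΔT/ΣR = (254 °C − 24.8 °C)/1.957 = 117 W/m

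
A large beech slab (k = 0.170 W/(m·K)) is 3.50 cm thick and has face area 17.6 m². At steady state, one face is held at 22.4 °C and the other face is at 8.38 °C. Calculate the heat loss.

Q = 1200 W

Q = kA·ΔT/L = 0.170 × 17.6 × |22.4 °C − 8.38 °C| / 0.0350 = 1200 W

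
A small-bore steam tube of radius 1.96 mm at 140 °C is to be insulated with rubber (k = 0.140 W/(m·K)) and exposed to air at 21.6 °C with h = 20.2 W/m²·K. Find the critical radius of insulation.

r_cr = 0.693 cm

For a cylinder, r_cr = k_ins/h = 0.140/20.2 = 0.00693 m = 0.693 cm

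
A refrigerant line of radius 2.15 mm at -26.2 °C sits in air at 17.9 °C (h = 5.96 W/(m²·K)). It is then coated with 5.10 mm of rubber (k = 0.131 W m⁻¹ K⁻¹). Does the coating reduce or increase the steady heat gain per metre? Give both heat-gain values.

increases: 3.55 → 8.55 W/m

Critical radius for a cylinder: r_cr = k/h = 0.0220 m = 2.20 cm.
Outer radius after coating: r₂ = 0.00215 + 0.00510 = 0.00725 m.
Since r₁ < r_cr and r₂ ≤ r_cr, the coating moves toward the maximum at r_cr — heat gain rises.
Bare: R = 1/(2πr₁h) = 12.42 m·K/W; Q = 44.1/12.42 = 3.55 W/m.
Coated: R = R_cond + R_conv = 5.160 m·K/W; Q = 44.1/5.160 = 8.55 W/m.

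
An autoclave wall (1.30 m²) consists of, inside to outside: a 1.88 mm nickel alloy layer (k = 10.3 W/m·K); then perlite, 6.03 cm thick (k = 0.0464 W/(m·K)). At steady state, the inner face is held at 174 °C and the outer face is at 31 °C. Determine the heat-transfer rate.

Resistance network (inner→outer):
  R_nickel alloy = L/(kA) = 0.00188/(10.3·1.30) = 1.404×10^-4 K/W
  R_perlite = L/(kA) = 0.0603/(0.0464·1.30) = 0.9997 K/W
ΣR = 1.404×10^-4 + 0.9997 = 0.9998 K/W
Q = ΔT/ΣR = (174 °C − 31 °C)/0.9998 = 143 W

Q = 143 W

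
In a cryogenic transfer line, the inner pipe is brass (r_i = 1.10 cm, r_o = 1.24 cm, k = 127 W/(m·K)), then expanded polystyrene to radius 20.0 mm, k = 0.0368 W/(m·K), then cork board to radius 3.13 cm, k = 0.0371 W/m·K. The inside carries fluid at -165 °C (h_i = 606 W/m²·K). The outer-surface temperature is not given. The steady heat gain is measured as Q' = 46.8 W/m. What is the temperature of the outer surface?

Series resistances:
  R'_conv,in = 1/(2πr h) = 1/(2π·0.0110·606) = 0.02388 m·K/W
  R'_brass = ln(0.0124/0.0110)/(2πk) = 0.1198/(2π·127) = 1.501×10^-4 m·K/W
  R'_expanded polystyrene = ln(0.0200/0.0124)/(2πk) = 0.4780/(2π·0.0368) = 2.067 m·K/W
  R'_cork board = ln(0.0313/0.0200)/(2πk) = 0.4479/(2π·0.0371) = 1.921 m·K/W
ΣR = 4.013 m·K/W
ΔT = Q'·ΣR = 46.8 × 4.013 = 187.8 K
Heat flows inward, so T_out = T_in + ΔT = -165 + 187.8 = 22.8 °C

T_out = 22.8 °C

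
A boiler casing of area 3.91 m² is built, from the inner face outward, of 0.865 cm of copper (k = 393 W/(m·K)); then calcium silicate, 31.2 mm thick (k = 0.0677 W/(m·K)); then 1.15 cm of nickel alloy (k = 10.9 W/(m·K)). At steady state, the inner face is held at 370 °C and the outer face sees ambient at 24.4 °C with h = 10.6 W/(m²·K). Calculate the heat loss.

Treat each layer as a resistance in series:
  R_copper = L/(kA) = 0.00865/(393·3.91) = 5.629×10^-6 K/W
  R_calcium silicate = L/(kA) = 0.0312/(0.0677·3.91) = 0.1179 K/W
  R_nickel alloy = L/(kA) = 0.0115/(10.9·3.91) = 2.698×10^-4 K/W
  R_conv,out = 1/(hA) = 1/(10.6·3.91) = 0.02413 K/W
ΣR = 5.629×10^-6 + 0.1179 + 2.698×10^-4 + 0.02413 = 0.1423 K/W
Q = ΔT/ΣR = (370 °C − 24.4 °C)/0.1423 = 2430 W

Q = 2430 W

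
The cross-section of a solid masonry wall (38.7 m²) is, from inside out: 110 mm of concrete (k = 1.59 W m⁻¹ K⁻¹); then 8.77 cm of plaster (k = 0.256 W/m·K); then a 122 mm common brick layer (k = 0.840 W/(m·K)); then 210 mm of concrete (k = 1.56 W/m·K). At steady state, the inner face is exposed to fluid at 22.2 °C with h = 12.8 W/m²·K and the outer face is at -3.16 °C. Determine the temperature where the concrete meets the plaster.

Treat each layer as a resistance in series:
  R_conv,in = 1/(hA) = 1/(12.8·38.7) = 0.002019 K/W
  R_concrete = L/(kA) = 0.110/(1.59·38.7) = 0.001788 K/W
  R_plaster = L/(kA) = 0.0877/(0.256·38.7) = 0.008852 K/W
  R_common brick = L/(kA) = 0.122/(0.840·38.7) = 0.003753 K/W
  R_concrete = L/(kA) = 0.210/(1.56·38.7) = 0.003478 K/W
ΣR = 0.002019 + 0.001788 + 0.008852 + 0.003753 + 0.003478 = 0.01989 K/W
Q = ΔT/ΣR = (22.2 °C − -3.16 °C)/0.01989 = 1275 W
From the inner boundary to the concrete/plaster interface, ΣR_partial = 0.003807 K/W.
T_interface = T_in − Q·ΣR_partial = 22.2 °C − (1275)(0.003807) = 17.3 °C

T = 17.3 °C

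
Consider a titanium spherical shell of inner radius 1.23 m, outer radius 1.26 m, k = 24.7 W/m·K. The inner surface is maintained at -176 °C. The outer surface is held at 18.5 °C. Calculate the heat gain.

Q = 4πk·ΔT/(1/r₁ − 1/r₂) = 4π × 24.7 × 194.5 / (1/1.23 − 1/1.26) = 3.12×10^6 W

Q = 3120 kW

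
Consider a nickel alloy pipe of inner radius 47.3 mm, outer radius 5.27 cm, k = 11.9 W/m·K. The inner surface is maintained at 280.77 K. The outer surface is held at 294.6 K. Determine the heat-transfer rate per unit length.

Q' = 9570 W/m

Q' = 2πk·ΔT/ln(r₂/r₁) = 2π × 11.9 × 13.83 / ln(0.0527/0.0473) = 9570 W/m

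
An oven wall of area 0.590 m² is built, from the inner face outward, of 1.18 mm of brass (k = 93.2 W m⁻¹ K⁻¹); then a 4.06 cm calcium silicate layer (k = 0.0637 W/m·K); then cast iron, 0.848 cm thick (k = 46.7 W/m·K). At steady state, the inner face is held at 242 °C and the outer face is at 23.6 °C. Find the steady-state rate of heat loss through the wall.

Treat each layer as a resistance in series:
  R_brass = L/(kA) = 0.00118/(93.2·0.590) = 2.146×10^-5 K/W
  R_calcium silicate = L/(kA) = 0.0406/(0.0637·0.590) = 1.080 K/W
  R_cast iron = L/(kA) = 0.00848/(46.7·0.590) = 3.078×10^-4 K/W
ΣR = 2.146×10^-5 + 1.080 + 3.078×10^-4 = 1.080 K/W
Q = ΔT/ΣR = (242 °C − 23.6 °C)/1.080 = 202 W

Q = 202 W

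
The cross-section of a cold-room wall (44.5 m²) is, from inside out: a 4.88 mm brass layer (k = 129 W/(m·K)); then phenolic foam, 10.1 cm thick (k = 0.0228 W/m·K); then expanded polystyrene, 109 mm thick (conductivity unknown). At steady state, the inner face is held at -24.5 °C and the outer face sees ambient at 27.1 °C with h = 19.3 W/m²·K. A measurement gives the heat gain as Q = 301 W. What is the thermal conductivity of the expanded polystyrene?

k = 0.0346 W/m·K

ΣR = ΔT/Q = |-24.5 − 27.1|/301 = 0.1714 K/W
Known resistances:
  R_brass = L/(kA) = 0.00488/(129·44.5) = 8.501×10^-7 K/W
  R_phenolic foam = L/(kA) = 0.101/(0.0228·44.5) = 0.09955 K/W
  R_conv,out = 1/(hA) = 1/(19.3·44.5) = 0.001164 K/W
R_expanded polystyrene = ΣR − ΣR_known = 0.1714 − 0.1007 = 0.07070 K/W
L/(kA) = 0.07070 ⇒ k = 0.109/(0.07070·44.5) = 0.0346 W/m·K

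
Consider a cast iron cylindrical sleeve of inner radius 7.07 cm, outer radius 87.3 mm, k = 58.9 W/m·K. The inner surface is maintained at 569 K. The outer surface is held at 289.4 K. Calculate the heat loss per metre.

Q' = 491 kW/m

Q' = 2πk·ΔT/ln(r₂/r₁) = 2π × 58.9 × 279.6 / ln(0.0873/0.0707) = 4.91×10^5 W/m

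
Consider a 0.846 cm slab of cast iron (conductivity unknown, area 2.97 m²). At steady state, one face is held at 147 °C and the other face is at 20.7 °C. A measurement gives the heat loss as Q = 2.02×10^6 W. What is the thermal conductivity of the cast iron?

k = 45.6 W/m·K

ΣR = ΔT/Q = |147 − 20.7|/2.02×10^6 = 6.252×10^-5 K/W
L/(kA) = 6.252×10^-5 ⇒ k = 0.00846/(6.252×10^-5·2.97) = 45.6 W/m·K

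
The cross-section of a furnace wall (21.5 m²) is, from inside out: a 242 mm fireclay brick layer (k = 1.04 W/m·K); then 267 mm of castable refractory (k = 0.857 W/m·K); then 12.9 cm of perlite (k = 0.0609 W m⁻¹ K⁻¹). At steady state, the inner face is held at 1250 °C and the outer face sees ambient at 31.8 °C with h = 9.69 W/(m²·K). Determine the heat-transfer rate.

Q = 9470 W

Series thermal resistances, inner to outer:
  R_fireclay brick = L/(kA) = 0.242/(1.04·21.5) = 0.01082 K/W
  R_castable refractory = L/(kA) = 0.267/(0.857·21.5) = 0.01449 K/W
  R_perlite = L/(kA) = 0.129/(0.0609·21.5) = 0.09852 K/W
  R_conv,out = 1/(hA) = 1/(9.69·21.5) = 0.004800 K/W
ΣR = 0.01082 + 0.01449 + 0.09852 + 0.004800 = 0.1286 K/W
Q = ΔT/ΣR = (1250 °C − 31.8 °C)/0.1286 = 9470 W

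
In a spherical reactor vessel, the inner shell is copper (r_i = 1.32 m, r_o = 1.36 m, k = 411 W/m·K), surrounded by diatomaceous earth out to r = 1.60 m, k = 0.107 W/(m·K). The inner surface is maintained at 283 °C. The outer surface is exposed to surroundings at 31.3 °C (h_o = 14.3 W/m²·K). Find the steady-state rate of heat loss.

Q = 2.99 kW

Series thermal resistances, inner to outer:
  R_copper = (1/1.32 − 1/1.36)/(4πk) = 0.02228/(4π·411) = 4.314×10^-6 K/W
  R_diatomaceous earth = (1/1.36 − 1/1.60)/(4πk) = 0.1103/(4π·0.107) = 0.08203 K/W
  R_conv,out = 1/(4πr²h) = 1/(4π·1.60²·14.3) = 0.002174 K/W
ΣR = 4.314×10^-6 + 0.08203 + 0.002174 = 0.08421 K/W
Q = ΔT/ΣR = (283 °C − 31.3 °C)/0.08421 = 2990 W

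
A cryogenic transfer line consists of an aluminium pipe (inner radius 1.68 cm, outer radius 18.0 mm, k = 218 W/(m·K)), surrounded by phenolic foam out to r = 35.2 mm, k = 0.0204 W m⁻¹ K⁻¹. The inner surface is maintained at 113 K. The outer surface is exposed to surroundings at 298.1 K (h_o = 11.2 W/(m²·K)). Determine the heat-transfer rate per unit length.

Treat each layer as a resistance in series:
  R'_aluminium = ln(0.0180/0.0168)/(2πk) = 0.06899/(2π·218) = 5.037×10^-5 m·K/W
  R'_phenolic foam = ln(0.0352/0.0180)/(2πk) = 0.6707/(2π·0.0204) = 5.232 m·K/W
  R'_conv,out = 1/(2πr h) = 1/(2π·0.0352·11.2) = 0.4037 m·K/W
ΣR = 5.037×10^-5 + 5.232 + 0.4037 = 5.636 m·K/W
Q' = ΔT/ΣR = (113 K − 298.1 K)/5.636 = -32.8 W/m
(Negative Q' ⇒ heat flows inward; heat gain = 32.8 W/m.)

Q' = 32.8 W/m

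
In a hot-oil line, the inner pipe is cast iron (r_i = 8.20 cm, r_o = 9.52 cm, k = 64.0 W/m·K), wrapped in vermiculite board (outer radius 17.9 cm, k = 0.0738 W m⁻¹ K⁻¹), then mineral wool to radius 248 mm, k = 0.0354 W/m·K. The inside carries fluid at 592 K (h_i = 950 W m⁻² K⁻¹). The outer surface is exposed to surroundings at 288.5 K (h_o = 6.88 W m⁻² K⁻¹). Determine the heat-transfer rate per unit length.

Q' = 104 W/m

Resistance network (inner→outer):
  R'_conv,in = 1/(2πr h) = 1/(2π·0.0820·950) = 0.002043 m·K/W
  R'_cast iron = ln(0.0952/0.0820)/(2πk) = 0.1493/(2π·64.0) = 3.712×10^-4 m·K/W
  R'_vermiculite board = ln(0.179/0.0952)/(2πk) = 0.6314/(2π·0.0738) = 1.362 m·K/W
  R'_mineral wool = ln(0.248/0.179)/(2πk) = 0.3260/(2π·0.0354) = 1.466 m·K/W
  R'_conv,out = 1/(2πr h) = 1/(2π·0.248·6.88) = 0.09328 m·K/W
ΣR = 0.002043 + 3.712×10^-4 + 1.362 + 1.466 + 0.09328 = 2.924 m·K/W
Q' = ΔT/ΣR = (592 K − 288.5 K)/2.924 = 104 W/m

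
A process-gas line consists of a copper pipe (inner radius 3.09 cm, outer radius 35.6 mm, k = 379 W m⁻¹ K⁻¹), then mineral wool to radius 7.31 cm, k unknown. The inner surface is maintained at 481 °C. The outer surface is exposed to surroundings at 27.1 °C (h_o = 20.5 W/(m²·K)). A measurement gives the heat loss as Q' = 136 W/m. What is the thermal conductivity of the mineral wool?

k = 0.0354 W/m·K

ΣR = ΔT/Q' = |481 − 27.1|/136 = 3.337 m·K/W
Known resistances:
  R'_copper = ln(0.0356/0.0309)/(2πk) = 0.1416/(2π·379) = 5.946×10^-5 m·K/W
  R'_conv,out = 1/(2πr h) = 1/(2π·0.0731·20.5) = 0.1062 m·K/W
R_mineral wool = ΣR − ΣR_known = 3.337 − 0.1063 = 3.231 m·K/W
ln(r₂/r₁)/(2πk) = 3.231 ⇒ k = 0.7195/(2π·3.231) = 0.0354 W/m·K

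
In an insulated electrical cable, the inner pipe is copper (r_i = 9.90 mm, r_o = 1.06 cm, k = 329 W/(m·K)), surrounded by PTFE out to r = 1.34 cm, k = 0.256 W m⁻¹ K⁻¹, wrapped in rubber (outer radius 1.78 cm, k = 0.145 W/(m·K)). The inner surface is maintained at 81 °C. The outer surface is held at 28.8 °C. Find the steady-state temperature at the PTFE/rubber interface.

T = 64.4 °C

Treat each layer as a resistance in series:
  R'_copper = ln(0.0106/0.00990)/(2πk) = 0.06832/(2π·329) = 3.305×10^-5 m·K/W
  R'_PTFE = ln(0.0134/0.0106)/(2πk) = 0.2344/(2π·0.256) = 0.1457 m·K/W
  R'_rubber = ln(0.0178/0.0134)/(2πk) = 0.2839/(2π·0.145) = 0.3117 m·K/W
ΣR = 3.305×10^-5 + 0.1457 + 0.3117 = 0.4574 m·K/W
Q' = ΔT/ΣR = (81 °C − 28.8 °C)/0.4574 = 114.1 W/m
From the inner boundary to the PTFE/rubber interface, ΣR_partial = 0.1457 m·K/W.
T_interface = T_in − Q'·ΣR_partial = 81 °C − (114.1)(0.1457) = 64.4 °C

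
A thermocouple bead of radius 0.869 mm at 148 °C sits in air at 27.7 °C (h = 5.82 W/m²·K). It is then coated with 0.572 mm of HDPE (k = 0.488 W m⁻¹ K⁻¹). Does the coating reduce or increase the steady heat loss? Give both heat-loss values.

Critical radius for a sphere: r_cr = 2k/h = 0.168 m = 16.8 cm.
Outer radius after coating: r₂ = 8.69×10^-4 + 5.72×10^-4 = 0.001441 m.
Since r₁ < r_cr and r₂ ≤ r_cr, the coating moves toward the maximum at r_cr — heat loss rises.
Bare: R = 1/(4πr₁²h) = 18110 K/W; Q = 120.3/18110 = 0.00664 W.
Coated: R = R_cond + R_conv = 6659 K/W; Q = 120.3/6659 = 0.0181 W.

increases: 0.00664 → 0.0181 W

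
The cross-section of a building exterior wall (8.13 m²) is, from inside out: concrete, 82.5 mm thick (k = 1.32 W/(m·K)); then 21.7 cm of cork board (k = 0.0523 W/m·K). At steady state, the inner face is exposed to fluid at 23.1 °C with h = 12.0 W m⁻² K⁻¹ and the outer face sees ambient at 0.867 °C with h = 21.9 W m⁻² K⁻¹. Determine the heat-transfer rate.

Treat each layer as a resistance in series:
  R_conv,in = 1/(hA) = 1/(12.0·8.13) = 0.01025 K/W
  R_concrete = L/(kA) = 0.0825/(1.32·8.13) = 0.007688 K/W
  R_cork board = L/(kA) = 0.217/(0.0523·8.13) = 0.5103 K/W
  R_conv,out = 1/(hA) = 1/(21.9·8.13) = 0.005616 K/W
ΣR = 0.01025 + 0.007688 + 0.5103 + 0.005616 = 0.5339 K/W
Q = ΔT/ΣR = (23.1 °C − 0.867 °C)/0.5339 = 41.6 W

Q = 41.6 W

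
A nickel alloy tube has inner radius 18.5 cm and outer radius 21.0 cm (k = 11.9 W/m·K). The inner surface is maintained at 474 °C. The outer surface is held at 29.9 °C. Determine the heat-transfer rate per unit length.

Q' = 2.62×10^5 W/m

Q' = 2πk·ΔT/ln(r₂/r₁) = 2π × 11.9 × 444.1 / ln(0.210/0.185) = 2.62×10^5 W/m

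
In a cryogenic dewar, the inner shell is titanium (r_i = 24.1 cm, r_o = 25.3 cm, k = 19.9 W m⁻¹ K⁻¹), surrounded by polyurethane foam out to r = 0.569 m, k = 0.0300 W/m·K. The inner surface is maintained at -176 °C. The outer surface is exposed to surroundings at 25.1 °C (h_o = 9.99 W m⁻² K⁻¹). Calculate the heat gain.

Q = 34.4 W

Resistance network (inner→outer):
  R_titanium = (1/0.241 − 1/0.253)/(4πk) = 0.1968/(4π·19.9) = 7.870×10^-4 K/W
  R_polyurethane foam = (1/0.253 − 1/0.569)/(4πk) = 2.195/(4π·0.0300) = 5.823 K/W
  R_conv,out = 1/(4πr²h) = 1/(4π·0.569²·9.99) = 0.02460 K/W
ΣR = 7.870×10^-4 + 5.823 + 0.02460 = 5.848 K/W
Q = ΔT/ΣR = (-176 °C − 25.1 °C)/5.848 = -34.4 W
(Negative Q ⇒ heat flows inward; heat gain = 34.4 W.)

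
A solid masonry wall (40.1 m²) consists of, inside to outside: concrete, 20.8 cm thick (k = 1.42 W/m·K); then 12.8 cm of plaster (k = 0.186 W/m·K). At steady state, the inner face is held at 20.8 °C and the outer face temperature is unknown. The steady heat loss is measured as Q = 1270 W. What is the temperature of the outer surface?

Sum the resistances:
  R_concrete = L/(kA) = 0.208/(1.42·40.1) = 0.003653 K/W
  R_plaster = L/(kA) = 0.128/(0.186·40.1) = 0.01716 K/W
ΣR = 0.02081 K/W
ΔT = Q·ΣR = 1270 × 0.02081 = 26.43 K
Heat flows outward, so T_out = T_in − ΔT = 20.8 − 26.43 = -5.63 °C

T_out = -5.63 °C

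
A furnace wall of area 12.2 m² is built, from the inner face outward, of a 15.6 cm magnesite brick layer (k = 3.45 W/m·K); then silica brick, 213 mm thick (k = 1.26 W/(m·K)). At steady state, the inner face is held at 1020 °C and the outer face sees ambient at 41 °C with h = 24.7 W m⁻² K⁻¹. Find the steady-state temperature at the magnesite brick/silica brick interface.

T = 846 °C

Series thermal resistances, inner to outer:
  R_magnesite brick = L/(kA) = 0.156/(3.45·12.2) = 0.003706 K/W
  R_silica brick = L/(kA) = 0.213/(1.26·12.2) = 0.01386 K/W
  R_conv,out = 1/(hA) = 1/(24.7·12.2) = 0.003319 K/W
ΣR = 0.003706 + 0.01386 + 0.003319 = 0.02089 K/W
Q = ΔT/ΣR = (1020 °C − 41 °C)/0.02089 = 46860 W
From the inner boundary to the magnesite brick/silica brick interface, ΣR_partial = 0.003706 K/W.
T_interface = T_in − Q·ΣR_partial = 1020 °C − (46860)(0.003706) = 846 °C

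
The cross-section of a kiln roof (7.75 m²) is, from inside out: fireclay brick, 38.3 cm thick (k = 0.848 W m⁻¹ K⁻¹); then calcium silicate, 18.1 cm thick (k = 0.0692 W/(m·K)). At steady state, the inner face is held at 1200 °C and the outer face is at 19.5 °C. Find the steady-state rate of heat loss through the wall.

Series thermal resistances, inner to outer:
  R_fireclay brick = L/(kA) = 0.383/(0.848·7.75) = 0.05828 K/W
  R_calcium silicate = L/(kA) = 0.181/(0.0692·7.75) = 0.3375 K/W
ΣR = 0.05828 + 0.3375 = 0.3958 K/W
Q = ΔT/ΣR = (1200 °C − 19.5 °C)/0.3958 = 2980 W

Q = 2.98 kW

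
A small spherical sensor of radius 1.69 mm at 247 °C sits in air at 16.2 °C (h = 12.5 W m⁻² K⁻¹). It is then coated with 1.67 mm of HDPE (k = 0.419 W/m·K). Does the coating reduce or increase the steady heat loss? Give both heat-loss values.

increases: 0.104 → 0.372 W

Critical radius for a sphere: r_cr = 2k/h = 0.0670 m = 6.70 cm.
Outer radius after coating: r₂ = 0.00169 + 0.00167 = 0.00336 m.
Since r₁ < r_cr and r₂ ≤ r_cr, the coating moves toward the maximum at r_cr — heat loss rises.
Bare: R = 1/(4πr₁²h) = 2229 K/W; Q = 230.8/2229 = 0.104 W.
Coated: R = R_cond + R_conv = 619.8 K/W; Q = 230.8/619.8 = 0.372 W.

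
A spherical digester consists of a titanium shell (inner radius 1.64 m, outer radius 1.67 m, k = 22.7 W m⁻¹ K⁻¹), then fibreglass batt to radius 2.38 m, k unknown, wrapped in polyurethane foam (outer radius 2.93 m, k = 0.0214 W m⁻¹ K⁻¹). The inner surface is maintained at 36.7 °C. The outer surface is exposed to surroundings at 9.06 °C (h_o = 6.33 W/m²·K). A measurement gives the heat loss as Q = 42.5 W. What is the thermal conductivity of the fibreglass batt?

k = 0.0400 W/m·K

ΣR = ΔT/Q = |36.7 − 9.06|/42.5 = 0.6504 K/W
Known resistances:
  R_titanium = (1/1.64 − 1/1.67)/(4πk) = 0.01095/(4π·22.7) = 3.840×10^-5 K/W
  R_polyurethane foam = (1/2.38 − 1/2.93)/(4πk) = 0.07887/(4π·0.0214) = 0.2933 K/W
  R_conv,out = 1/(4πr²h) = 1/(4π·2.93²·6.33) = 0.001464 K/W
R_fibreglass batt = ΣR − ΣR_known = 0.6504 − 0.2948 = 0.3556 K/W
(1/r₁−1/r₂)/(4πk) = 0.3556 ⇒ k = 0.1786/(4π·0.3556) = 0.0400 W/m·K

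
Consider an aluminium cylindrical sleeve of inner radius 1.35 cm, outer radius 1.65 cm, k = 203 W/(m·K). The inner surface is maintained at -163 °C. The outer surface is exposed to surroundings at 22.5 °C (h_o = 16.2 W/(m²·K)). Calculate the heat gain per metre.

Q' = 311 W/m

Series thermal resistances, inner to outer:
  R'_aluminium = ln(0.0165/0.0135)/(2πk) = 0.2007/(2π·203) = 1.573×10^-4 m·K/W
  R'_conv,out = 1/(2πr h) = 1/(2π·0.0165·16.2) = 0.5954 m·K/W
ΣR = 1.573×10^-4 + 0.5954 = 0.5956 m·K/W
Q' = ΔT/ΣR = (-163 °C − 22.5 °C)/0.5956 = -311 W/m
(Negative Q' ⇒ heat flows inward; heat gain = 311 W/m.)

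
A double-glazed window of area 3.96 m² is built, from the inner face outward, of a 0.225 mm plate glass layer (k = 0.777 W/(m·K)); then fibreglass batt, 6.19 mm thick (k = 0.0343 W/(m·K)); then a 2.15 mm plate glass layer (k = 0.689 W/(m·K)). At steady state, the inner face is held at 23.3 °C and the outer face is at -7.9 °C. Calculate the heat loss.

Q = 672 W

Resistance network (inner→outer):
  R_plate glass = L/(kA) = 2.25×10^-4/(0.777·3.96) = 7.313×10^-5 K/W
  R_fibreglass batt = L/(kA) = 0.00619/(0.0343·3.96) = 0.04557 K/W
  R_plate glass = L/(kA) = 0.00215/(0.689·3.96) = 7.880×10^-4 K/W
ΣR = 7.313×10^-5 + 0.04557 + 7.880×10^-4 = 0.04643 K/W
Q = ΔT/ΣR = (23.3 °C − -7.9 °C)/0.04643 = 672 W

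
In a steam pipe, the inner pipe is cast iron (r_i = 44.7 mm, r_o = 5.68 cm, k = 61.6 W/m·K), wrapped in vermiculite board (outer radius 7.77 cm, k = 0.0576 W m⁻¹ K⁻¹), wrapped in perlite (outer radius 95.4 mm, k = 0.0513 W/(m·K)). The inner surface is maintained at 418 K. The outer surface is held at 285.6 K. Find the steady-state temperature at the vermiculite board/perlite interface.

Treat each layer as a resistance in series:
  R'_cast iron = ln(0.0568/0.0447)/(2πk) = 0.2396/(2π·61.6) = 6.190×10^-4 m·K/W
  R'_vermiculite board = ln(0.0777/0.0568)/(2πk) = 0.3133/(2π·0.0576) = 0.8657 m·K/W
  R'_perlite = ln(0.0954/0.0777)/(2πk) = 0.2052/(2π·0.0513) = 0.6367 m·K/W
ΣR = 6.190×10^-4 + 0.8657 + 0.6367 = 1.503 m·K/W
Q' = ΔT/ΣR = (418 K − 285.6 K)/1.503 = 88.09 W/m
From the inner boundary to the vermiculite board/perlite interface, ΣR_partial = 0.8663 m·K/W.
T_interface = T_in − Q'·ΣR_partial = 418 K − (88.09)(0.8663) = 341.7 K

T = 341.7 K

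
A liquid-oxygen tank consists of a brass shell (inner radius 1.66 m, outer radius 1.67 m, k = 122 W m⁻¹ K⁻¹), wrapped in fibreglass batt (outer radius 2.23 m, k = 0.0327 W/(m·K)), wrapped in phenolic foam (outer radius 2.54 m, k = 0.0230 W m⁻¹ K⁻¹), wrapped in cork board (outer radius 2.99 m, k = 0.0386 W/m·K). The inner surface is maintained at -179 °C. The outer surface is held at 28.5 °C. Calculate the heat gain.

Q = 306 W

Resistance network (inner→outer):
  R_brass = (1/1.66 − 1/1.67)/(4πk) = 0.003607/(4π·122) = 2.353×10^-6 K/W
  R_fibreglass batt = (1/1.67 − 1/2.23)/(4πk) = 0.1504/(4π·0.0327) = 0.3659 K/W
  R_phenolic foam = (1/2.23 − 1/2.54)/(4πk) = 0.05473/(4π·0.0230) = 0.1894 K/W
  R_cork board = (1/2.54 − 1/2.99)/(4πk) = 0.05925/(4π·0.0386) = 0.1222 K/W
ΣR = 2.353×10^-6 + 0.3659 + 0.1894 + 0.1222 = 0.6775 K/W
Q = ΔT/ΣR = (-179 °C − 28.5 °C)/0.6775 = -306 W
(Negative Q ⇒ heat flows inward; heat gain = 306 W.)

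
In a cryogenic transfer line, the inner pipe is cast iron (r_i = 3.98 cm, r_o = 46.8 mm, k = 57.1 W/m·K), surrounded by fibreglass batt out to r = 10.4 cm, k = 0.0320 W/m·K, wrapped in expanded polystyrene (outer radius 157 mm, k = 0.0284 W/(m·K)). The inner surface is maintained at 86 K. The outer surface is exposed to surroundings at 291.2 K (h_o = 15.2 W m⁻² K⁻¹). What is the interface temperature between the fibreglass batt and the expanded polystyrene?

Resistance network (inner→outer):
  R'_cast iron = ln(0.0468/0.0398)/(2πk) = 0.1620/(2π·57.1) = 4.516×10^-4 m·K/W
  R'_fibreglass batt = ln(0.104/0.0468)/(2πk) = 0.7985/(2π·0.0320) = 3.971 m·K/W
  R'_expanded polystyrene = ln(0.157/0.104)/(2πk) = 0.4119/(2π·0.0284) = 2.308 m·K/W
  R'_conv,out = 1/(2πr h) = 1/(2π·0.157·15.2) = 0.06669 m·K/W
ΣR = 4.516×10^-4 + 3.971 + 2.308 + 0.06669 = 6.346 m·K/W
Q' = ΔT/ΣR = (86 K − 291.2 K)/6.346 = -32.34 W/m
From the inner boundary to the fibreglass batt/expanded polystyrene interface, ΣR_partial = 3.971 m·K/W.
T_interface = T_in − Q'·ΣR_partial = 86 K − (-32.34)(3.971) = 214.4 K

T = 214.4 K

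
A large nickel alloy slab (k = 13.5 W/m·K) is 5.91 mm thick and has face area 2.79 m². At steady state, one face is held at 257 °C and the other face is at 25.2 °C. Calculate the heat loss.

Q = 1.48×10^6 W

Q = kA·ΔT/L = 13.5 × 2.79 × |257 °C − 25.2 °C| / 0.00591 = 1.48×10^6 W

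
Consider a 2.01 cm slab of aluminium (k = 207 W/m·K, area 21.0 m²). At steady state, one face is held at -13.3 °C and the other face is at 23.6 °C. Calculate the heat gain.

Q = kA·ΔT/L = 207 × 21.0 × |-13.3 °C − 23.6 °C| / 0.0201 = 7.98×10^6 W

Q = 7980 kW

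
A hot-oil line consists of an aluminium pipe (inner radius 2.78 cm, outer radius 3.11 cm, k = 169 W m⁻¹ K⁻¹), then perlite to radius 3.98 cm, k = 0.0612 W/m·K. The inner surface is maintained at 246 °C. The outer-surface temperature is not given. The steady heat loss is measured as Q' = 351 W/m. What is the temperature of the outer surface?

Series resistances:
  R'_aluminium = ln(0.0311/0.0278)/(2πk) = 0.1122/(2π·169) = 1.056×10^-4 m·K/W
  R'_perlite = ln(0.0398/0.0311)/(2πk) = 0.2467/(2π·0.0612) = 0.6415 m·K/W
ΣR = 0.6416 m·K/W
ΔT = Q'·ΣR = 351 × 0.6416 = 225.2 K
Heat flows outward, so T_out = T_in − ΔT = 246 − 225.2 = 20.8 °C

T_out = 20.8 °C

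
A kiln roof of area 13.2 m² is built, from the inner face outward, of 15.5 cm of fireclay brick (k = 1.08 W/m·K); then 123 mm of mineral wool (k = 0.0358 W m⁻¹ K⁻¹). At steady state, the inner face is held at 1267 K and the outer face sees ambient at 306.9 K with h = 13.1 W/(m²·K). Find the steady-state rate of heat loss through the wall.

Q = 3.47 kW

Resistance network (inner→outer):
  R_fireclay brick = L/(kA) = 0.155/(1.08·13.2) = 0.01087 K/W
  R_mineral wool = L/(kA) = 0.123/(0.0358·13.2) = 0.2603 K/W
  R_conv,out = 1/(hA) = 1/(13.1·13.2) = 0.005783 K/W
ΣR = 0.01087 + 0.2603 + 0.005783 = 0.2770 K/W
Q = ΔT/ΣR = (1267 K − 306.9 K)/0.2770 = 3470 W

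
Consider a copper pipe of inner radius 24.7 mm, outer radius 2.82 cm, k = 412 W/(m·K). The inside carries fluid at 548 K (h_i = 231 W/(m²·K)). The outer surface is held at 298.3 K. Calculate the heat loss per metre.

Q' = 8940 W/m

Treat each layer as a resistance in series:
  R'_conv,in = 1/(2πr h) = 1/(2π·0.0247·231) = 0.02789 m·K/W
  R'_copper = ln(0.0282/0.0247)/(2πk) = 0.1325/(2π·412) = 5.119×10^-5 m·K/W
ΣR = 0.02789 + 5.119×10^-5 = 0.02794 m·K/W
Q' = ΔT/ΣR = (548 K − 298.3 K)/0.02794 = 8940 W/m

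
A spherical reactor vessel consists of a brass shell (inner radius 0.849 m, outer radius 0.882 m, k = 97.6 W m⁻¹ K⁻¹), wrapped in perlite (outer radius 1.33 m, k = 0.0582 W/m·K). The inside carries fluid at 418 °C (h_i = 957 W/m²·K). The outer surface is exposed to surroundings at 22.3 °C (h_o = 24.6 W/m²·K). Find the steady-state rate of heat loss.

Q = 755 W

Treat each layer as a resistance in series:
  R_conv,in = 1/(4πr²h) = 1/(4π·0.849²·957) = 1.154×10^-4 K/W
  R_brass = (1/0.849 − 1/0.882)/(4πk) = 0.04407/(4π·97.6) = 3.593×10^-5 K/W
  R_perlite = (1/0.882 − 1/1.33)/(4πk) = 0.3819/(4π·0.0582) = 0.5222 K/W
  R_conv,out = 1/(4πr²h) = 1/(4π·1.33²·24.6) = 0.001829 K/W
ΣR = 1.154×10^-4 + 3.593×10^-5 + 0.5222 + 0.001829 = 0.5242 K/W
Q = ΔT/ΣR = (418 °C − 22.3 °C)/0.5242 = 755 W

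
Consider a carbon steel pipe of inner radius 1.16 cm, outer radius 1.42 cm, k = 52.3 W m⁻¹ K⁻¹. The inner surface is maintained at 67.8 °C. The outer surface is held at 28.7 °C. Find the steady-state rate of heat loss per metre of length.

Q' = 2πk·ΔT/ln(r₂/r₁) = 2π × 52.3 × 39.1 / ln(0.0142/0.0116) = 63500 W/m

Q' = 63.5 kW/m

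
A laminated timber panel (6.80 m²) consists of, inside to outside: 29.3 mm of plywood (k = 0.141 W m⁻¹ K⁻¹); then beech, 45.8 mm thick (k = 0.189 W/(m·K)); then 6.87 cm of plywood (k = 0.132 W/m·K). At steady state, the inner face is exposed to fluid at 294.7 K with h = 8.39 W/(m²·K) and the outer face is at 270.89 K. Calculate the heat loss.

Treat each layer as a resistance in series:
  R_conv,in = 1/(hA) = 1/(8.39·6.80) = 0.01753 K/W
  R_plywood = L/(kA) = 0.0293/(0.141·6.80) = 0.03056 K/W
  R_beech = L/(kA) = 0.0458/(0.189·6.80) = 0.03564 K/W
  R_plywood = L/(kA) = 0.0687/(0.132·6.80) = 0.07654 K/W
ΣR = 0.01753 + 0.03056 + 0.03564 + 0.07654 = 0.1603 K/W
Q = ΔT/ΣR = (294.7 K − 270.89 K)/0.1603 = 149 W

Q = 149 W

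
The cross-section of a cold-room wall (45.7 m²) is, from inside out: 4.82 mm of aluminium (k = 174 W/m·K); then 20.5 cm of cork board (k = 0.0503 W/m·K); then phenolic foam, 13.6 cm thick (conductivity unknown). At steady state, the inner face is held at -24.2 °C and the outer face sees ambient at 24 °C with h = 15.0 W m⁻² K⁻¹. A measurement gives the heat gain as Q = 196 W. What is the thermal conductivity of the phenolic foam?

k = 0.0192 W/m·K

ΣR = ΔT/Q = |-24.2 − 24|/196 = 0.2459 K/W
Known resistances:
  R_aluminium = L/(kA) = 0.00482/(174·45.7) = 6.062×10^-7 K/W
  R_cork board = L/(kA) = 0.205/(0.0503·45.7) = 0.08918 K/W
  R_conv,out = 1/(hA) = 1/(15.0·45.7) = 0.001459 K/W
R_phenolic foam = ΣR − ΣR_known = 0.2459 − 0.09064 = 0.1553 K/W
L/(kA) = 0.1553 ⇒ k = 0.136/(0.1553·45.7) = 0.0192 W/m·K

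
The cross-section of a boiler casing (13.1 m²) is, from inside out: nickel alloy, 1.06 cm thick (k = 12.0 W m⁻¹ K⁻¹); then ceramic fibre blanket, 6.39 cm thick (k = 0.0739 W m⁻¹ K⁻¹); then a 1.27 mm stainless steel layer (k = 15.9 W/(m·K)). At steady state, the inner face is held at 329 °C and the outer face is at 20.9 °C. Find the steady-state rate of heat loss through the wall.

Q = 4.66 kW

Resistance network (inner→outer):
  R_nickel alloy = L/(kA) = 0.0106/(12.0·13.1) = 6.743×10^-5 K/W
  R_ceramic fibre blanket = L/(kA) = 0.0639/(0.0739·13.1) = 0.06601 K/W
  R_stainless steel = L/(kA) = 0.00127/(15.9·13.1) = 6.097×10^-6 K/W
ΣR = 6.743×10^-5 + 0.06601 + 6.097×10^-6 = 0.06608 K/W
Q = ΔT/ΣR = (329 °C − 20.9 °C)/0.06608 = 4660 W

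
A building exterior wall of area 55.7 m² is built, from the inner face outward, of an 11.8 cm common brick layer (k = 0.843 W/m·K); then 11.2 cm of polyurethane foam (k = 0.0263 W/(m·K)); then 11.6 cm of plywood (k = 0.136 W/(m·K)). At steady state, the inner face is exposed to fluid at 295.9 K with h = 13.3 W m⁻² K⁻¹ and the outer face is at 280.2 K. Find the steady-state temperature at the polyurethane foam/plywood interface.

Treat each layer as a resistance in series:
  R_conv,in = 1/(hA) = 1/(13.3·55.7) = 0.001350 K/W
  R_common brick = L/(kA) = 0.118/(0.843·55.7) = 0.002513 K/W
  R_polyurethane foam = L/(kA) = 0.112/(0.0263·55.7) = 0.07646 K/W
  R_plywood = L/(kA) = 0.116/(0.136·55.7) = 0.01531 K/W
ΣR = 0.001350 + 0.002513 + 0.07646 + 0.01531 = 0.09563 K/W
Q = ΔT/ΣR = (295.9 K − 280.2 K)/0.09563 = 164.2 W
From the inner boundary to the polyurethane foam/plywood interface, ΣR_partial = 0.08032 K/W.
T_interface = T_in − Q·ΣR_partial = 295.9 K − (164.2)(0.08032) = 282.71 K

T = 282.71 K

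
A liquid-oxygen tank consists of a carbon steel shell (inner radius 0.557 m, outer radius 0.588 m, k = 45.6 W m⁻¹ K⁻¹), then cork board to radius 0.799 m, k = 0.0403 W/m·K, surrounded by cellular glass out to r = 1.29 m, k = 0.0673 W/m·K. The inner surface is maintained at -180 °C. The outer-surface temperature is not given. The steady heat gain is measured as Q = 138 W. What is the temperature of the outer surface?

T_out = 20.1 °C

Series resistances:
  R_carbon steel = (1/0.557 − 1/0.588)/(4πk) = 0.09465/(4π·45.6) = 1.652×10^-4 K/W
  R_cork board = (1/0.588 − 1/0.799)/(4πk) = 0.4491/(4π·0.0403) = 0.8868 K/W
  R_cellular glass = (1/0.799 − 1/1.29)/(4πk) = 0.4764/(4π·0.0673) = 0.5633 K/W
ΣR = 1.450 K/W
ΔT = Q·ΣR = 138 × 1.450 = 200.1 K
Heat flows inward, so T_out = T_in + ΔT = -180 + 200.1 = 20.1 °C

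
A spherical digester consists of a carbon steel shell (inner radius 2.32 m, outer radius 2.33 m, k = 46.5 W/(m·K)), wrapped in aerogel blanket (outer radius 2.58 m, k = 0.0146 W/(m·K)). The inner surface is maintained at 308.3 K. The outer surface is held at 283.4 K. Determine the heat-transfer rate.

Q = 110 W

Resistance network (inner→outer):
  R_carbon steel = (1/2.32 − 1/2.33)/(4πk) = 0.001850/(4π·46.5) = 3.166×10^-6 K/W
  R_aerogel blanket = (1/2.33 − 1/2.58)/(4πk) = 0.04159/(4π·0.0146) = 0.2267 K/W
ΣR = 3.166×10^-6 + 0.2267 = 0.2267 K/W
Q = ΔT/ΣR = (308.3 K − 283.4 K)/0.2267 = 110 W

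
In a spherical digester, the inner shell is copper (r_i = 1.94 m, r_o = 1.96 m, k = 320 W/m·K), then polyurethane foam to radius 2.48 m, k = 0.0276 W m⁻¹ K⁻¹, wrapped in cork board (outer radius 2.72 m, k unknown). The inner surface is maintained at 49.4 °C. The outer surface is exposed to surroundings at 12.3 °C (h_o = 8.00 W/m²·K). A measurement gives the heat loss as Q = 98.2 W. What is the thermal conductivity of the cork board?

k = 0.0416 W/m·K

ΣR = ΔT/Q = |49.4 − 12.3|/98.2 = 0.3778 K/W
Known resistances:
  R_copper = (1/1.94 − 1/1.96)/(4πk) = 0.005260/(4π·320) = 1.308×10^-6 K/W
  R_polyurethane foam = (1/1.96 − 1/2.48)/(4πk) = 0.1070/(4π·0.0276) = 0.3084 K/W
  R_conv,out = 1/(4πr²h) = 1/(4π·2.72²·8.00) = 0.001345 K/W
R_cork board = ΣR − ΣR_known = 0.3778 − 0.3097 = 0.06810 K/W
(1/r₁−1/r₂)/(4πk) = 0.06810 ⇒ k = 0.03558/(4π·0.06810) = 0.0416 W/m·K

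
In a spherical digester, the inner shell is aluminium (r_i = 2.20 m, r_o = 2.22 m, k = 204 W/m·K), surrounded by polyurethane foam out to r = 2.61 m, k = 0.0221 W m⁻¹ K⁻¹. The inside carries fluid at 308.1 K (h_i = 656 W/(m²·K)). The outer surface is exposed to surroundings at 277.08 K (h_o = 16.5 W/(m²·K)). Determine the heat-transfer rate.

Treat each layer as a resistance in series:
  R_conv,in = 1/(4πr²h) = 1/(4π·2.20²·656) = 2.506×10^-5 K/W
  R_aluminium = (1/2.20 − 1/2.22)/(4πk) = 0.004095/(4π·204) = 1.597×10^-6 K/W
  R_polyurethane foam = (1/2.22 − 1/2.61)/(4πk) = 0.06731/(4π·0.0221) = 0.2424 K/W
  R_conv,out = 1/(4πr²h) = 1/(4π·2.61²·16.5) = 7.080×10^-4 K/W
ΣR = 2.506×10^-5 + 1.597×10^-6 + 0.2424 + 7.080×10^-4 = 0.2431 K/W
Q = ΔT/ΣR = (308.1 K − 277.08 K)/0.2431 = 128 W

Q = 128 W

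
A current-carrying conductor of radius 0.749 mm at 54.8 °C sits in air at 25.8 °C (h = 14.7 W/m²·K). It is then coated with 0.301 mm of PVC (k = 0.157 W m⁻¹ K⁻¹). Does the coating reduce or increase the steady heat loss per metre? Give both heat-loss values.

increases: 2.01 → 2.72 W/m

Critical radius for a cylinder: r_cr = k/h = 0.0107 m = 1.07 cm.
Outer radius after coating: r₂ = 7.49×10^-4 + 3.01×10^-4 = 0.001050 m.
Since r₁ < r_cr and r₂ ≤ r_cr, the coating moves toward the maximum at r_cr — heat loss rises.
Bare: R = 1/(2πr₁h) = 14.46 m·K/W; Q = 29/14.46 = 2.01 W/m.
Coated: R = R_cond + R_conv = 10.65 m·K/W; Q = 29/10.65 = 2.72 W/m.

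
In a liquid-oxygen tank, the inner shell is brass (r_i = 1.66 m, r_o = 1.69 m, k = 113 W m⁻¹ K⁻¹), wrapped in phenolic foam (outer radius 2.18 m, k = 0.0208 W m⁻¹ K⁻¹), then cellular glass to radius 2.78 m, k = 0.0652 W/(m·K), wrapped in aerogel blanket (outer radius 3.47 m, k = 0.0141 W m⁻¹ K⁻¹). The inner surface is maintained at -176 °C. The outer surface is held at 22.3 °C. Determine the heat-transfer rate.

Q = 192 W

Series thermal resistances, inner to outer:
  R_brass = (1/1.66 − 1/1.69)/(4πk) = 0.01069/(4π·113) = 7.531×10^-6 K/W
  R_phenolic foam = (1/1.69 − 1/2.18)/(4πk) = 0.1330/(4π·0.0208) = 0.5088 K/W
  R_cellular glass = (1/2.18 − 1/2.78)/(4πk) = 0.09900/(4π·0.0652) = 0.1208 K/W
  R_aerogel blanket = (1/2.78 − 1/3.47)/(4πk) = 0.07153/(4π·0.0141) = 0.4037 K/W
ΣR = 7.531×10^-6 + 0.5088 + 0.1208 + 0.4037 = 1.033 K/W
Q = ΔT/ΣR = (-176 °C − 22.3 °C)/1.033 = -192 W
(Negative Q ⇒ heat flows inward; heat gain = 192 W.)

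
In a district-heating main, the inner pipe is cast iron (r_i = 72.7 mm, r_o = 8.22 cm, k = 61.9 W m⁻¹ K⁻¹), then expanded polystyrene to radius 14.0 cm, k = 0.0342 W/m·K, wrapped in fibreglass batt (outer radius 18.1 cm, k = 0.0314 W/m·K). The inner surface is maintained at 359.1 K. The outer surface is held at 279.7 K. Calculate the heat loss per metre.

Series thermal resistances, inner to outer:
  R'_cast iron = ln(0.0822/0.0727)/(2πk) = 0.1228/(2π·61.9) = 3.158×10^-4 m·K/W
  R'_expanded polystyrene = ln(0.140/0.0822)/(2πk) = 0.5325/(2π·0.0342) = 2.478 m·K/W
  R'_fibreglass batt = ln(0.181/0.140)/(2πk) = 0.2569/(2π·0.0314) = 1.302 m·K/W
ΣR = 3.158×10^-4 + 2.478 + 1.302 = 3.780 m·K/W
Q' = ΔT/ΣR = (359.1 K − 279.7 K)/3.780 = 21.0 W/m

Q' = 21.0 W/m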